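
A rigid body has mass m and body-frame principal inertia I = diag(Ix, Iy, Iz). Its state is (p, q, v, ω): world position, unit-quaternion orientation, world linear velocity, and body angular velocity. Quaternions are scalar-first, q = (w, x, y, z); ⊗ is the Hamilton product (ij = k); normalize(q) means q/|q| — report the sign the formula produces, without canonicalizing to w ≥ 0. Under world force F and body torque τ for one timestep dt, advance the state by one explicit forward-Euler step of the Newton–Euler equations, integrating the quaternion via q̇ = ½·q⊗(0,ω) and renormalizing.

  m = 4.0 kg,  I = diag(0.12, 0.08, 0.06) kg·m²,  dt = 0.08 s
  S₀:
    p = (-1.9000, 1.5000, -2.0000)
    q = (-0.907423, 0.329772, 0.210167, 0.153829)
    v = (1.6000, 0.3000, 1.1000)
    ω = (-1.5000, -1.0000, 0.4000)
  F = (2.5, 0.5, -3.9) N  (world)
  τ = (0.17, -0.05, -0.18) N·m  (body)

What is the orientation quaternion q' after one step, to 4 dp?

q' = (-0.8793, 0.3927, 0.2313, 0.1384)

q⊗(0,ω) = (0.6432934, 1.5990303, 0.5447707, -0.3774907)
q + ½dt·q⊗(0,ω), renormalized = (-0.8793, 0.3927, 0.2313, 0.1384)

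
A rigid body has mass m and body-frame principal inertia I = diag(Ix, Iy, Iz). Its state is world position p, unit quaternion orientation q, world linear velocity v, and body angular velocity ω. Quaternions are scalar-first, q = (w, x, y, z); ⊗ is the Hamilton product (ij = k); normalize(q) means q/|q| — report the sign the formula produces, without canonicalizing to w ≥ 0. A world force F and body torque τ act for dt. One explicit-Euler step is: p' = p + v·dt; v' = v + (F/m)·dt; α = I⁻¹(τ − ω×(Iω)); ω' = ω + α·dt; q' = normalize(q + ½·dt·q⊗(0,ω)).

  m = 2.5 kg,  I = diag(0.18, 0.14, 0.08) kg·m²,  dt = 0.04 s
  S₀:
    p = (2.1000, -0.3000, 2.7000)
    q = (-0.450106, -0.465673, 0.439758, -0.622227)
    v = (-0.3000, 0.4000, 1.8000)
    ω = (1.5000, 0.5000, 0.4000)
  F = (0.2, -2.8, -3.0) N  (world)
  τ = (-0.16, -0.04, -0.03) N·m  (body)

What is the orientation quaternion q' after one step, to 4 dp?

2q̇ = q⊗(0,ω) = (0.7275213, -0.1881423, -0.9721243, -1.0725159)
q' = normalize(q + ½dt·q⊗(0,ω)) = (-0.4353, -0.4692, 0.4201, -0.6433)

q' = (-0.4353, -0.4692, 0.4201, -0.6433)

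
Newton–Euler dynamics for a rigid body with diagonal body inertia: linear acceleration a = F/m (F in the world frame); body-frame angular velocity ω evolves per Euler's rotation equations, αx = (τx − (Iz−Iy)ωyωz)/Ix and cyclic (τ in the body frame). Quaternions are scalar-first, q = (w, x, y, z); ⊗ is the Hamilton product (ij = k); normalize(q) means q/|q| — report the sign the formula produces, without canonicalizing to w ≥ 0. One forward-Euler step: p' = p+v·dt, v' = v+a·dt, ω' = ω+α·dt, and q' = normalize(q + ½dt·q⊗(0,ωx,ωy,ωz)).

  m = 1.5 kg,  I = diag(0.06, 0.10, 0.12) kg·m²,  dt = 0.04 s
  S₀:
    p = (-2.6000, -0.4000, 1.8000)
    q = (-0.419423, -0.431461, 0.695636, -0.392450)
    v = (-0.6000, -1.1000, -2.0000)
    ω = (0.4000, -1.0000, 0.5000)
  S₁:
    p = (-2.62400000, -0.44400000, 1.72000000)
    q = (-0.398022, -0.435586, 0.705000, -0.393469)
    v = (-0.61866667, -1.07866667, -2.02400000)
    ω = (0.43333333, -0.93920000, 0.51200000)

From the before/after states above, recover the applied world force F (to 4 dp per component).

v₁ − v₀ = (-0.01866667, 0.02133333, -0.02400000)
m·(v₁−v₀)/dt = (-0.7000, 0.8000, -0.9000)

F = (-0.7000, 0.8000, -0.9000)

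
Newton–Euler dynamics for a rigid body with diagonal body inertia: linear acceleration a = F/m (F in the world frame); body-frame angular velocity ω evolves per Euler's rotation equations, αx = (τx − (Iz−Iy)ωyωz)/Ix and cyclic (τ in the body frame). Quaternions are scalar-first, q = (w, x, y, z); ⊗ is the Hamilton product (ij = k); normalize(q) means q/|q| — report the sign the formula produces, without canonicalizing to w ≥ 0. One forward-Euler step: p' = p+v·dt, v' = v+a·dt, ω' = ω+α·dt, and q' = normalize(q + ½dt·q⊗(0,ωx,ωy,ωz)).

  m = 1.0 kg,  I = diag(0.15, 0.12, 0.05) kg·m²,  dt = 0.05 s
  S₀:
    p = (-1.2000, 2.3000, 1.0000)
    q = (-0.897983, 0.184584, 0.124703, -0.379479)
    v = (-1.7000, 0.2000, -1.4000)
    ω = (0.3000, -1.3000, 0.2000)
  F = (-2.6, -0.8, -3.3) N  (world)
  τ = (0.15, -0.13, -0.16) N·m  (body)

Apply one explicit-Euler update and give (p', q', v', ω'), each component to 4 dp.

angular accel α = (0.8787, -1.1333, -3.4340)
ω + α·dt = (0.3439, -1.3567, 0.0283)
Hamilton product q⊗(0,ω) = (0.1826345, -0.7377770, 1.0166174, -0.4569667)
q' = normalize(q + ½dt·q⊗(0,ω)) = (-0.8929, 0.1660, 0.1500, -0.3907)
p + v·dt = (-1.2850, 2.3100, 0.9300)
v + (F/m)dt = (-1.8300, 0.1600, -1.5650)

p' = (-1.2850, 2.3100, 0.9300)
q' = (-0.8929, 0.1660, 0.1500, -0.3907)
v' = (-1.8300, 0.1600, -1.5650)
ω' = (0.3439, -1.3567, 0.0283)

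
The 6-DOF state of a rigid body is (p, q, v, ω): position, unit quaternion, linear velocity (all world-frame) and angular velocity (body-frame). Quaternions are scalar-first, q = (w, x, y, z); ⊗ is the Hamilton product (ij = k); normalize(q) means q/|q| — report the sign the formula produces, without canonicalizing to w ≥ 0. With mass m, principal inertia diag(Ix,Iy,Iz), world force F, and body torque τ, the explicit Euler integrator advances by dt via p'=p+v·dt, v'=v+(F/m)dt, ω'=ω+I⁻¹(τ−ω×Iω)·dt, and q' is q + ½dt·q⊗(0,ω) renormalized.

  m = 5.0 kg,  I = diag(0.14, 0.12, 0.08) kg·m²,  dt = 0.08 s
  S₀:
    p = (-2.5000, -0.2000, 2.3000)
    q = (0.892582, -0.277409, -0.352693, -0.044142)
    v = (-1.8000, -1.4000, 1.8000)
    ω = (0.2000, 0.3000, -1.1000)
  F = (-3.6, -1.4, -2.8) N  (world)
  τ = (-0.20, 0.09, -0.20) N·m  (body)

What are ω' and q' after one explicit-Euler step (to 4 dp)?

ω' = (0.0782, 0.3688, -1.2988)
q' = (0.8961, -0.2539, -0.3542, -0.0838)

ω×(Iω) gyroscopic = (0.0132, -0.0132, -0.0012)
angular accel α = (-1.5229, 0.8600, -2.4850)
ω' = ω + α·dt = (0.0782, 0.3688, -1.2988)
q⊗(0,ω) = (0.1127335, 0.5797213, -0.0462037, -0.9945243)
updated quaternion q' = (0.8961, -0.2539, -0.3542, -0.0838)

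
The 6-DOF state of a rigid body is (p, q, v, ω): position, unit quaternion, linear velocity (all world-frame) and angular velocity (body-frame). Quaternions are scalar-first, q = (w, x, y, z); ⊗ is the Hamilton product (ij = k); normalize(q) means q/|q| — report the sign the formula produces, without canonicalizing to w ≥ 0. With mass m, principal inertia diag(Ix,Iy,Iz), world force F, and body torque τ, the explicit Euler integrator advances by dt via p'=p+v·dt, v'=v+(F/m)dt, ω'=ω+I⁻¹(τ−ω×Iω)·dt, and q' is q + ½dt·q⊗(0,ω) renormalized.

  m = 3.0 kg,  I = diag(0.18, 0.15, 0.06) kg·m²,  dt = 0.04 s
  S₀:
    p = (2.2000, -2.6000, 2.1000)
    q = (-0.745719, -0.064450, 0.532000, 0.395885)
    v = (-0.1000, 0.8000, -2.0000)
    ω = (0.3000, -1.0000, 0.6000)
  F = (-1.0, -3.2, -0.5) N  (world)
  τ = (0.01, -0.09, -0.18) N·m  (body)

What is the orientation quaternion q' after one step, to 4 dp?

q' = (-0.7392, -0.0546, 0.5499, 0.3849)

Hamilton product q⊗(0,ω) = (0.3138040, 0.4913693, 0.9031545, -0.5425814)
q + ½dt·q⊗(0,ω), renormalized = (-0.7392, -0.0546, 0.5499, 0.3849)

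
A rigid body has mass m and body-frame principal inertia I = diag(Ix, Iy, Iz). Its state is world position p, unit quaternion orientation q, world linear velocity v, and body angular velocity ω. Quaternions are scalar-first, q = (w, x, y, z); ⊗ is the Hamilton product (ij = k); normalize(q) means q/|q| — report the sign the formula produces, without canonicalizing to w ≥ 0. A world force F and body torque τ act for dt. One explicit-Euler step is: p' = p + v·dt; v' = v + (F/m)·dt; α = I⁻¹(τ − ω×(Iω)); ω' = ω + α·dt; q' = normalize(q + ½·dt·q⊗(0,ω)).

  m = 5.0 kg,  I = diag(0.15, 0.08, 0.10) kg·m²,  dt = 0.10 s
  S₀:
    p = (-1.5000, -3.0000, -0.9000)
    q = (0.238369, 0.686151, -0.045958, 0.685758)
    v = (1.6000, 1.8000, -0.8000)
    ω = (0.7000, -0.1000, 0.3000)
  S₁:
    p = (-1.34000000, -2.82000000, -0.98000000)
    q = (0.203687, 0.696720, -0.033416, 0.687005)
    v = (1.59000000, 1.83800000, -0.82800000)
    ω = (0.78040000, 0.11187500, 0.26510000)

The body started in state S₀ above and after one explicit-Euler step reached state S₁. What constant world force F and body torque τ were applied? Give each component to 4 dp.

F = (-0.5000, 1.9000, -1.4000)
τ = (0.1200, 0.1800, -0.0300)

Δv = v₁−v₀ = (-0.01000000, 0.03800000, -0.02800000)
F = m·Δv/dt = (-0.5000, 1.9000, -1.4000)
rate change Δω = (0.08040000, 0.21187500, -0.03490000)
precession coupling = (-0.0006, 0.0105, 0.0049)
I·α + gyro = (0.1200, 0.1800, -0.0300)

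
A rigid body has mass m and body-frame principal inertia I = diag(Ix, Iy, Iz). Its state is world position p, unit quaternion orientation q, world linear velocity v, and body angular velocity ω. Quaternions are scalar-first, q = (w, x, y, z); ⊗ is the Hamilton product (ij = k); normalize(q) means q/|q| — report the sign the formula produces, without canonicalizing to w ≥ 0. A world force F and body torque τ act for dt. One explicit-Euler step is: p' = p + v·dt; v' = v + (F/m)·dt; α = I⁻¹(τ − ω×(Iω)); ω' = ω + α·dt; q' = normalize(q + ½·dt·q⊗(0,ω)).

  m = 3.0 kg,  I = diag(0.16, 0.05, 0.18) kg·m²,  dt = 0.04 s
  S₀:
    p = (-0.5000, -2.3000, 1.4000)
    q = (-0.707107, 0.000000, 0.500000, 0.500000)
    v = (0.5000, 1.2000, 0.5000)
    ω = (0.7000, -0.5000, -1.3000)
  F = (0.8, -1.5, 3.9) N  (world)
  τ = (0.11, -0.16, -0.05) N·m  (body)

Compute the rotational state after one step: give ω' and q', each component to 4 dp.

gyro term ω×Iω = (0.0845, 0.0182, 0.0385)
angular accel α = (0.1594, -3.5640, -0.4917)
ω' = ω + α·dt = (0.7064, -0.6426, -1.3197)
2q̇ = q⊗(0,ω) = (0.9000000, -0.8949749, 0.7035535, 0.5692391)
q' = normalize(q + ½dt·q⊗(0,ω)) = (-0.6888, -0.0179, 0.5138, 0.5111)

ω' = (0.7064, -0.6426, -1.3197)
q' = (-0.6888, -0.0179, 0.5138, 0.5111)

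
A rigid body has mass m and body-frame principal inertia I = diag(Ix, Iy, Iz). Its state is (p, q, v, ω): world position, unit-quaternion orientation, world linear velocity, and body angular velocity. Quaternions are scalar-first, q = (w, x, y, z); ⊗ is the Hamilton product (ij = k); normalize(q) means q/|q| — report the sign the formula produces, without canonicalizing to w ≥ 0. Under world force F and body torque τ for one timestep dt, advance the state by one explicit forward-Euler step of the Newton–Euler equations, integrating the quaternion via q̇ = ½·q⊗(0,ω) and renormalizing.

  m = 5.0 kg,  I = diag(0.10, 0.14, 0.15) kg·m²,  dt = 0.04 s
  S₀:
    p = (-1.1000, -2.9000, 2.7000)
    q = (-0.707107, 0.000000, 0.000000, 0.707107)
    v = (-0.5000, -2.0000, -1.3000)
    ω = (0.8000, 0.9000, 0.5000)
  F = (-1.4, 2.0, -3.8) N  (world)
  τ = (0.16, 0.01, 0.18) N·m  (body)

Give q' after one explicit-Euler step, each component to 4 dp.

2q̇ = q⊗(0,ω) = (-0.3535535, -1.2020819, -0.0707107, -0.3535535)
q' = normalize(q + ½dt·q⊗(0,ω)) = (-0.7139, -0.0240, -0.0014, 0.6998)

q' = (-0.7139, -0.0240, -0.0014, 0.6998)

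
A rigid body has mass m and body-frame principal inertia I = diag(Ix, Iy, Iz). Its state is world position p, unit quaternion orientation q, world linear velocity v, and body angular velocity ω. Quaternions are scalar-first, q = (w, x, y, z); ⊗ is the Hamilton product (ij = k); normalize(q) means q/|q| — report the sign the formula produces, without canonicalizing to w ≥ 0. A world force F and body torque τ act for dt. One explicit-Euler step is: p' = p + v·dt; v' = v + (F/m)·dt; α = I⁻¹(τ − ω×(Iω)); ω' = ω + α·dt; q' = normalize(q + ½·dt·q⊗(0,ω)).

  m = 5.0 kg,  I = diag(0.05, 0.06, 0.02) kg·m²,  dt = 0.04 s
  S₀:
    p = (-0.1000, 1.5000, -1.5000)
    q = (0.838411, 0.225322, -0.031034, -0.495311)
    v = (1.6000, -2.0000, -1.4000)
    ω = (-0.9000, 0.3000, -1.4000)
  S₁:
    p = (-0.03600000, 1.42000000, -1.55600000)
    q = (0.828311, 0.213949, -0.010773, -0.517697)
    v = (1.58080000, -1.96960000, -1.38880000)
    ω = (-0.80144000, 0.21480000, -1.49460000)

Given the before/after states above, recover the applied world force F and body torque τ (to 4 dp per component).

F = (-2.4000, 3.8000, 1.4000)
τ = (0.1400, -0.0900, -0.0500)

Δv = v₁−v₀ = (-0.01920000, 0.03040000, 0.01120000)
applied force F = (-2.4000, 3.8000, 1.4000)
ω₁ − ω₀ = (0.09856000, -0.08520000, -0.09460000)
precession coupling = (0.0168, 0.0378, -0.0027)
τ = I·(Δω/dt) + ω₀×(Iω₀) = (0.1400, -0.0900, -0.0500)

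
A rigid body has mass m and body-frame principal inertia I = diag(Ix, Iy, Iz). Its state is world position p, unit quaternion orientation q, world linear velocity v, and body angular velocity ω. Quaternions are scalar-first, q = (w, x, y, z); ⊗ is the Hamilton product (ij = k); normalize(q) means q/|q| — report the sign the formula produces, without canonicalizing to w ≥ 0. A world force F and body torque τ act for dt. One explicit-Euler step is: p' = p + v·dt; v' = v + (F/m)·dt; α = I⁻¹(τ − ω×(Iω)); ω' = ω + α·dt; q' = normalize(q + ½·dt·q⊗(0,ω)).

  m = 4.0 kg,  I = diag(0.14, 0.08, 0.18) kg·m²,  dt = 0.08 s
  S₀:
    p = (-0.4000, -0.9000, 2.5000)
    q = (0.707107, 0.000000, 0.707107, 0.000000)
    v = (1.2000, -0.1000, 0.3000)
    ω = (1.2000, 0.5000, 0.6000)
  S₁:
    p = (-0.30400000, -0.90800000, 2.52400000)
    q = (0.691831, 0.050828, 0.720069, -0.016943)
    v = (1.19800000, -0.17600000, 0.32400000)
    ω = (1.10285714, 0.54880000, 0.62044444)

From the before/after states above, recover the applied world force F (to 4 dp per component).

F = (-0.1000, -3.8000, 1.2000)

velocity change Δv = (-0.00200000, -0.07600000, 0.02400000)
applied force F = (-0.1000, -3.8000, 1.2000)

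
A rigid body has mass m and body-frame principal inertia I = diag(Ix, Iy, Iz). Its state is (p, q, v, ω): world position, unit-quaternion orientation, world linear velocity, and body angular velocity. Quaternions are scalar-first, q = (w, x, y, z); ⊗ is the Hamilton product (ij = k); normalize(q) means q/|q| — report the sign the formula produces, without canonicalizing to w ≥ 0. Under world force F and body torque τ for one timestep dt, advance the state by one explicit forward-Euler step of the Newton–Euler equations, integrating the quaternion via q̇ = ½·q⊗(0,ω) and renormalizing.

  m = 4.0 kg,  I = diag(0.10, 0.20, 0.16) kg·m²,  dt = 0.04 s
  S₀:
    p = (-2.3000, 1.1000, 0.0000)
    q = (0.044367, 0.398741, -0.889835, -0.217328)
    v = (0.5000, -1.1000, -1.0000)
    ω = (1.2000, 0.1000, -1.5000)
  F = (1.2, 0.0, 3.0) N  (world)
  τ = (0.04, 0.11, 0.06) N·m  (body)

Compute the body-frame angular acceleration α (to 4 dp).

α = (0.3400, 0.0100, 0.3000)

precession coupling ω×(Iω) = (0.0060, 0.1080, 0.0120)
angular accel α = (0.3400, 0.0100, 0.3000)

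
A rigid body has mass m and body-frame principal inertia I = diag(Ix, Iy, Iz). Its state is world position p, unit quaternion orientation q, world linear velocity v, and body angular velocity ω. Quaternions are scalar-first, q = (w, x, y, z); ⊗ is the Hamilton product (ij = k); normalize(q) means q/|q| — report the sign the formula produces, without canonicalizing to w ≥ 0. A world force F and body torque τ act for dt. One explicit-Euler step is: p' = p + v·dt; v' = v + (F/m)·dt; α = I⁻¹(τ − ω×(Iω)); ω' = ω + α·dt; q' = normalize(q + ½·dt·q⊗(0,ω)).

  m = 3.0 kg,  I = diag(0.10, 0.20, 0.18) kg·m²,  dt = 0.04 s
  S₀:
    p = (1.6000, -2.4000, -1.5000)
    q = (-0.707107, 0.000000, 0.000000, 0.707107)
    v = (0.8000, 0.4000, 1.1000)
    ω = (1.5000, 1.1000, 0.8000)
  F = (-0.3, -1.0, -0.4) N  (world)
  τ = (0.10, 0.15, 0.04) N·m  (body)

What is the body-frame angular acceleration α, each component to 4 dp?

α = (1.1760, 1.2300, -0.6944)

precession coupling ω×(Iω) = (-0.0176, -0.0960, 0.1650)
angular accel α = (1.1760, 1.2300, -0.6944)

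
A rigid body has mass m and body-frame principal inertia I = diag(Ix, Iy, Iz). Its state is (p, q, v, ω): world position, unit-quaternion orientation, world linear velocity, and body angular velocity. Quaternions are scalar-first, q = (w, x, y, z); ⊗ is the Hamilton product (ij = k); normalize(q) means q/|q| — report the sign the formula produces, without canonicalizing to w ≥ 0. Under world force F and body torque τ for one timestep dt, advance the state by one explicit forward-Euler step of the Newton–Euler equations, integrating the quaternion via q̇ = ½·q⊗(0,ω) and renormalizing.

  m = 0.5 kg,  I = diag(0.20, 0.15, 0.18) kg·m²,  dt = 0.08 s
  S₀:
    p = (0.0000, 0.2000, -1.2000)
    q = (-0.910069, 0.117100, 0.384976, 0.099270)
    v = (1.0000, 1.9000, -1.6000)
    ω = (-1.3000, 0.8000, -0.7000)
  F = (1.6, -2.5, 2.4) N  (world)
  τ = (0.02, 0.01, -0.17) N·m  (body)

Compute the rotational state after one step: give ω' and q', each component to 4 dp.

ω×(Iω) gyroscopic = (-0.0168, 0.0182, 0.0520)
α = I⁻¹(τ − ω×Iω) = (0.1840, -0.0547, -1.2333)
ω' = ω + α·dt = (-1.2853, 0.7956, -0.7987)
2q̇ = q⊗(0,ω) = (-0.0862618, 0.8341905, -0.7751362, 1.2311971)
q' = normalize(q + ½dt·q⊗(0,ω)) = (-0.9115, 0.1501, 0.3532, 0.1482)

ω' = (-1.2853, 0.7956, -0.7987)
q' = (-0.9115, 0.1501, 0.3532, 0.1482)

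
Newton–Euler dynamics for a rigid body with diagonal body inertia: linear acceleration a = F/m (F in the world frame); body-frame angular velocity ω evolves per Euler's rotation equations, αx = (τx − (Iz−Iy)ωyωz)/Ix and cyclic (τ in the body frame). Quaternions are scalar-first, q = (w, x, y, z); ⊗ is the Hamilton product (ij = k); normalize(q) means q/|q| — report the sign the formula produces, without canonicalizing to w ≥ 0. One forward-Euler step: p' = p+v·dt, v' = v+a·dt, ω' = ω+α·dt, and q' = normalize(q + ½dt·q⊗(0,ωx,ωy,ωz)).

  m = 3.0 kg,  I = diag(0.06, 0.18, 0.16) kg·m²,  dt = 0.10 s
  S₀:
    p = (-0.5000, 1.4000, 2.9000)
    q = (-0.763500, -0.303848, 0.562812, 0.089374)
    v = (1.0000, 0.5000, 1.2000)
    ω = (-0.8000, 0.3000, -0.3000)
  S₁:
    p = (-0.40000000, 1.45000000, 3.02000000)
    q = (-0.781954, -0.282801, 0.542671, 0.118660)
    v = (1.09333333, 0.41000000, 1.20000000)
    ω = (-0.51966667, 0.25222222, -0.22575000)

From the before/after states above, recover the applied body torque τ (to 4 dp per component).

τ = (0.1700, -0.1100, 0.0900)

rate change Δω = (0.28033333, -0.04777778, 0.07425000)
gyro term ω₀×Iω₀ = (0.0018, -0.0240, -0.0288)
I·α + gyro = (0.1700, -0.1100, 0.0900)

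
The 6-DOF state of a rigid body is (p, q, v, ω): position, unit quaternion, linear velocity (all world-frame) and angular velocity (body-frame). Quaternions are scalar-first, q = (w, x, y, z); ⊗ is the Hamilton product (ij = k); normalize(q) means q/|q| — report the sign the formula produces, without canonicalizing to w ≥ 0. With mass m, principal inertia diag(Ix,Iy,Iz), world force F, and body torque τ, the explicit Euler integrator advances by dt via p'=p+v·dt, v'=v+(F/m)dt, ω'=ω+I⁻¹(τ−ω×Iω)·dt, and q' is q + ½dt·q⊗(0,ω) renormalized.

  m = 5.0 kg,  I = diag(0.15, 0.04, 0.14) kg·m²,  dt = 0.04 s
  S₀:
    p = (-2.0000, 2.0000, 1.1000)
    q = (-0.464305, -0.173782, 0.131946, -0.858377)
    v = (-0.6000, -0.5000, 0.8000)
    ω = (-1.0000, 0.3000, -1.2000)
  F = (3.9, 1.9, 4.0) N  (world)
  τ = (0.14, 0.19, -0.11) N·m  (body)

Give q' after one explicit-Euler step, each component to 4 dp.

q' = (-0.4889, -0.1624, 0.1421, -0.8452)

q⊗(0,ω) = (-1.2434182, 0.5634829, 0.5105471, 0.6369774)
q + ½dt·q⊗(0,ω), renormalized = (-0.4889, -0.1624, 0.1421, -0.8452)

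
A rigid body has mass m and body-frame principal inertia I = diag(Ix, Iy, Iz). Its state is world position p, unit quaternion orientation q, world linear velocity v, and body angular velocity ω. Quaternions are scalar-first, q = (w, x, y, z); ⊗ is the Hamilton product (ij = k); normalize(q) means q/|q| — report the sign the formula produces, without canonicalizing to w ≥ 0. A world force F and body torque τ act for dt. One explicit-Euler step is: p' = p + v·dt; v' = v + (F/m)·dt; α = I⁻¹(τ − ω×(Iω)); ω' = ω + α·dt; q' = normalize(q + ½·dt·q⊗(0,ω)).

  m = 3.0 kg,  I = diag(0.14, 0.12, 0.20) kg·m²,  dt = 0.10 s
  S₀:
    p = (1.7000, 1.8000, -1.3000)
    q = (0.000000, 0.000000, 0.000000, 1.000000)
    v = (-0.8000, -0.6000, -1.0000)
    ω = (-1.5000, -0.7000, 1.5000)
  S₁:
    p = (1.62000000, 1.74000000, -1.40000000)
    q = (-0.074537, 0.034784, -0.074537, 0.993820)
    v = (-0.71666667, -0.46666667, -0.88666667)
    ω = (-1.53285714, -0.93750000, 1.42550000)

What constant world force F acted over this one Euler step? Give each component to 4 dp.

F = (2.5000, 4.0000, 3.4000)

v₁ − v₀ = (0.08333333, 0.13333333, 0.11333333)
m·(v₁−v₀)/dt = (2.5000, 4.0000, 3.4000)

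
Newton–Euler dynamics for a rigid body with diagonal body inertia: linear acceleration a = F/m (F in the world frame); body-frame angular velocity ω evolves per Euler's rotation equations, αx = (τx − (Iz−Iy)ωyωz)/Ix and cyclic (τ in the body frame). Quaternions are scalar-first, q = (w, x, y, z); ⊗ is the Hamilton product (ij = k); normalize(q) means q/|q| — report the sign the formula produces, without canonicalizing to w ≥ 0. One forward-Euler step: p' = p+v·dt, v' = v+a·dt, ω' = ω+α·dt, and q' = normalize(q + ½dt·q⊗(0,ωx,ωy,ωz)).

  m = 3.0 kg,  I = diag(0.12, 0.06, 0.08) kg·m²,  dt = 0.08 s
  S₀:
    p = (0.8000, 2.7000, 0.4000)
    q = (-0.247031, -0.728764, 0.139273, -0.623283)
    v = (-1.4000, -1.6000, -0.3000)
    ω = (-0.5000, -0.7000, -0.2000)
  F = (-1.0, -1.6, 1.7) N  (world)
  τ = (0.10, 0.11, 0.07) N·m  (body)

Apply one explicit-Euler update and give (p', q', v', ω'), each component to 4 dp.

a = (-0.3333, -0.5333, 0.5667)
p + v·dt = (0.6880, 2.5720, 0.3760)
new velocity v' = (-1.4267, -1.6427, -0.2547)
gyro term ω×Iω = (0.0028, 0.0040, -0.0210)
α = I⁻¹(τ − ω×Iω) = (0.8100, 1.7667, 1.1375)
new body rate ω' = (-0.4352, -0.5587, -0.1090)
Hamilton product q⊗(0,ω) = (-0.3915475, -0.3406372, 0.3388104, 0.6291775)
q + ½dt·q⊗(0,ω), renormalized = (-0.2625, -0.7419, 0.1527, -0.5977)

p' = (0.6880, 2.5720, 0.3760)
q' = (-0.2625, -0.7419, 0.1527, -0.5977)
v' = (-1.4267, -1.6427, -0.2547)
ω' = (-0.4352, -0.5587, -0.1090)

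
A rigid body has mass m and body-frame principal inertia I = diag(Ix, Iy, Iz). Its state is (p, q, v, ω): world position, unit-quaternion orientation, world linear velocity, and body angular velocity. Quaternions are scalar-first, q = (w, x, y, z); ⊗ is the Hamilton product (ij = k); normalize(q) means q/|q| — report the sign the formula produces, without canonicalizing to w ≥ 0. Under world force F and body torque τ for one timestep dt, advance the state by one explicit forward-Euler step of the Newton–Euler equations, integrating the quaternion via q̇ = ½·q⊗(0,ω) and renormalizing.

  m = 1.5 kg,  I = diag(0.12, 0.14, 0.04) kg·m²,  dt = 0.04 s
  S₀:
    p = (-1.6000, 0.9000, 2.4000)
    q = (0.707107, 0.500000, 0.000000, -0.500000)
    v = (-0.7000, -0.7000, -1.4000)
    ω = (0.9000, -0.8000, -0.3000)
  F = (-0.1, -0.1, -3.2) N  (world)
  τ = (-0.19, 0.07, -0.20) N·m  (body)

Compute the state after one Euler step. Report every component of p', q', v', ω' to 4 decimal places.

p' = (-1.6280, 0.8720, 2.3440)
q' = (0.6949, 0.5046, -0.0173, -0.5121)
v' = (-0.7027, -0.7027, -1.4853)
ω' = (0.8447, -0.7738, -0.4856)

linear accel F/m = (-0.0667, -0.0667, -2.1333)
new position p' = (-1.6280, 0.8720, 2.3440)
new velocity v' = (-0.7027, -0.7027, -1.4853)
(τ − ω×Iω)/I = (-1.3833, 0.6543, -4.6400)
ω + α·dt = (0.8447, -0.7738, -0.4856)
2q̇ = q⊗(0,ω) = (-0.6000000, 0.2363963, -0.8656856, -0.6121321)
q' = normalize(q + ½dt·q⊗(0,ω)) = (0.6949, 0.5046, -0.0173, -0.5121)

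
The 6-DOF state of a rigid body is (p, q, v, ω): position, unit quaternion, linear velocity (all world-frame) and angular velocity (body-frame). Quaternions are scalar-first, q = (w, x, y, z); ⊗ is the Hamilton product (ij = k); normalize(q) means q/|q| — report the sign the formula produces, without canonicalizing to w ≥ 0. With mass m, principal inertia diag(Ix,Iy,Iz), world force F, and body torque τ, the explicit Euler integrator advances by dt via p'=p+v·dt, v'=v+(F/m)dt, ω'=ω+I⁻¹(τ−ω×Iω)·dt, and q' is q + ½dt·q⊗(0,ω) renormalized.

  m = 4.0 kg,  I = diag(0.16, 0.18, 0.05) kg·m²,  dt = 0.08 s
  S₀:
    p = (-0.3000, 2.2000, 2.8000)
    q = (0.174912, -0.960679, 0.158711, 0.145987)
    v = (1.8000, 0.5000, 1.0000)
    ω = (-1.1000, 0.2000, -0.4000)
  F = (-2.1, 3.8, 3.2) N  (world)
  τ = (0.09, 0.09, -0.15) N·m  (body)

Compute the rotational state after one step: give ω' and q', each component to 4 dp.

(τ − ω×Iω)/I = (0.4975, 0.2311, -2.9120)
new body rate ω' = (-1.0602, 0.2185, -0.6330)
q⊗(0,ω) = (-1.0300943, -0.2850850, -0.5098749, -0.0875185)
updated quaternion q' = (0.1336, -0.9710, 0.1382, 0.1423)

ω' = (-1.0602, 0.2185, -0.6330)
q' = (0.1336, -0.9710, 0.1382, 0.1423)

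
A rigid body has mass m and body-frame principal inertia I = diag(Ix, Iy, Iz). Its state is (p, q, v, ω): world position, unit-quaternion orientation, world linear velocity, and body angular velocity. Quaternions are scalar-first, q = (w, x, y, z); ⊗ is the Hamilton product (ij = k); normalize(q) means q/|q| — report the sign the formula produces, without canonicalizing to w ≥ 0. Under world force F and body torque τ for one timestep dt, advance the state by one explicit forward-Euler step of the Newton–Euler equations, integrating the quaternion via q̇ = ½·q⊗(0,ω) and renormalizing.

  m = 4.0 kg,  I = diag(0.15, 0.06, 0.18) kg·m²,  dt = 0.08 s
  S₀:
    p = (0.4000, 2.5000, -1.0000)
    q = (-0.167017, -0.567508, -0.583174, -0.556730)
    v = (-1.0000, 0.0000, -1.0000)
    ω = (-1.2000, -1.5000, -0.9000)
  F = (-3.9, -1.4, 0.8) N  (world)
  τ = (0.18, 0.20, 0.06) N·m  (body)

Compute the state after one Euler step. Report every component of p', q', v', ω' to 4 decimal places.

ω×(Iω) gyroscopic = (0.1620, -0.0324, -0.1620)
α = I⁻¹(τ − ω×Iω) = (0.1200, 3.8733, 1.2333)
ω' = ω + α·dt = (-1.1904, -1.1901, -0.8013)
Hamilton product q⊗(0,ω) = (-2.0568276, -0.1098180, 0.4078443, 0.3017685)
q + ½dt·q⊗(0,ω), renormalized = (-0.2484, -0.5699, -0.5648, -0.5427)
a = (-0.9750, -0.3500, 0.2000)
new position p' = (0.3200, 2.5000, -1.0800)
v + (F/m)dt = (-1.0780, -0.0280, -0.9840)

p' = (0.3200, 2.5000, -1.0800)
q' = (-0.2484, -0.5699, -0.5648, -0.5427)
v' = (-1.0780, -0.0280, -0.9840)
ω' = (-1.1904, -1.1901, -0.8013)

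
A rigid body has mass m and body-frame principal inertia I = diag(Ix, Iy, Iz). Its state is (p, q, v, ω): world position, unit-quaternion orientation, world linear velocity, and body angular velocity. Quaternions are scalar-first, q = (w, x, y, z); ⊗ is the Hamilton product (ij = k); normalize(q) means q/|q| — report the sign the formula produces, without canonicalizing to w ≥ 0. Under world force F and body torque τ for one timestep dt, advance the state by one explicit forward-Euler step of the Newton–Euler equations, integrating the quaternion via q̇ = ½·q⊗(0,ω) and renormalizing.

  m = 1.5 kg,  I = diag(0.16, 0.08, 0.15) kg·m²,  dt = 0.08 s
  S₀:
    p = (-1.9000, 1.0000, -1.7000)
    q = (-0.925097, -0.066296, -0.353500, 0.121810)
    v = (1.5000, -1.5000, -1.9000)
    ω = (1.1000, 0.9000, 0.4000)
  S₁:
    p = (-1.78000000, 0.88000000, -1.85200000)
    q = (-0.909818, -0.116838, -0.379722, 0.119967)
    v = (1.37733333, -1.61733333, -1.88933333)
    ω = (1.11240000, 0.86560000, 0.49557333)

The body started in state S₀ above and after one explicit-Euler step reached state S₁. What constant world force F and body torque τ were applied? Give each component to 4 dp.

Δω = ω₁−ω₀ = (0.01240000, -0.03440000, 0.09557333)
ω₀×(Iω₀) = (0.0252, 0.0044, -0.0792)
τ = I·(Δω/dt) + ω₀×(Iω₀) = (0.0500, -0.0300, 0.1000)
Δv = v₁−v₀ = (-0.12266667, -0.11733333, 0.01066667)
applied force F = (-2.3000, -2.2000, 0.2000)

F = (-2.3000, -2.2000, 0.2000)
τ = (0.0500, -0.0300, 0.1000)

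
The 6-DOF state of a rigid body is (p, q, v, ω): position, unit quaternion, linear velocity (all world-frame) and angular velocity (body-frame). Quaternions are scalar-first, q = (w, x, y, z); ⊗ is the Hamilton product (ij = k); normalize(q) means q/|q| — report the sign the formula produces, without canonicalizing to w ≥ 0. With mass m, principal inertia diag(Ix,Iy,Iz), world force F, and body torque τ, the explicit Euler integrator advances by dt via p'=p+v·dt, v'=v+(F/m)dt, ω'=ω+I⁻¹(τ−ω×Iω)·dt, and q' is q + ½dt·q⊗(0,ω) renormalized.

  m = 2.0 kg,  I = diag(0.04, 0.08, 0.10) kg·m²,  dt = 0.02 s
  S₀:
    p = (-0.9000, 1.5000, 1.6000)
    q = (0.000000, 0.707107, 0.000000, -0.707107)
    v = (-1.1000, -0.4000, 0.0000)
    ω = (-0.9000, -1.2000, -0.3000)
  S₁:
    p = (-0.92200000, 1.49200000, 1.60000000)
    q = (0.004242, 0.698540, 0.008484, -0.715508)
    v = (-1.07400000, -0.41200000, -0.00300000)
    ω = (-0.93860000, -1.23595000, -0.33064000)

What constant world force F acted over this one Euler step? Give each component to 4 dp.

F = (2.6000, -1.2000, -0.3000)

velocity change Δv = (0.02600000, -0.01200000, -0.00300000)
m·(v₁−v₀)/dt = (2.6000, -1.2000, -0.3000)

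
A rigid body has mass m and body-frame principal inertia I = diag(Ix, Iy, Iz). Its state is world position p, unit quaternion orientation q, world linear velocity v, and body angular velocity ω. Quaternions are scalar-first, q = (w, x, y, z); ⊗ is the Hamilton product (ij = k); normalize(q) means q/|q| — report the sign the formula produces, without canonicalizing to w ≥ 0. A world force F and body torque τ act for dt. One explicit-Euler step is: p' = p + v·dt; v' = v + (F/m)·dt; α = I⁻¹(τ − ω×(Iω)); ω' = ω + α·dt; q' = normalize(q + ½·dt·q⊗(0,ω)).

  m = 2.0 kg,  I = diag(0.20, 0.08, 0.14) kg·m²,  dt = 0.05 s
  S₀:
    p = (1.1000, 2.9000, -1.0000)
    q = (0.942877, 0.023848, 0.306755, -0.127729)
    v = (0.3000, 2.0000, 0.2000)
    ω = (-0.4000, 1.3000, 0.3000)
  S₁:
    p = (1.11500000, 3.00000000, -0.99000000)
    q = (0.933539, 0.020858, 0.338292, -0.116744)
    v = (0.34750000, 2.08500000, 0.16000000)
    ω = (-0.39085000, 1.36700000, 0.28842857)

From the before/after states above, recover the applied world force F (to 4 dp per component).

F = (1.9000, 3.4000, -1.6000)

velocity change Δv = (0.04750000, 0.08500000, -0.04000000)
m·(v₁−v₀)/dt = (1.9000, 3.4000, -1.6000)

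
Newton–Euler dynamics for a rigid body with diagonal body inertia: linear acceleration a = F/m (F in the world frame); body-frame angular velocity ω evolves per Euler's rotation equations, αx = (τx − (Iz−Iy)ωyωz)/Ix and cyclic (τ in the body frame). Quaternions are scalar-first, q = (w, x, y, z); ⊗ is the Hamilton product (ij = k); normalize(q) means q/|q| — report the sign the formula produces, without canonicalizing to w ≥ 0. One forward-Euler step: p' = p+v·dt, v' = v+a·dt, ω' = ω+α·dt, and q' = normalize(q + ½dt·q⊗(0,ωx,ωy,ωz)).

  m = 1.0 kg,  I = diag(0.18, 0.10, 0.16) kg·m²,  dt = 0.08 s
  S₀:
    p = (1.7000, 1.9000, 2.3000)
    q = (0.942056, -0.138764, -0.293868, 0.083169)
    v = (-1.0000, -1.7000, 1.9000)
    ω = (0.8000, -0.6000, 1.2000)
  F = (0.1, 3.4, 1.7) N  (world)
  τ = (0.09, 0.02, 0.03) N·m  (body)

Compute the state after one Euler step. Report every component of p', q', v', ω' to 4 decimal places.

p' = (1.6200, 1.7640, 2.4520)
q' = (0.9336, -0.1205, -0.3066, 0.1408)
v' = (-0.9920, -1.4280, 2.0360)
ω' = (0.8592, -0.5994, 1.1958)

p + v·dt = (1.6200, 1.7640, 2.4520)
v + (F/m)dt = (-0.9920, -1.4280, 2.0360)
(τ − ω×Iω)/I = (0.7400, 0.0080, -0.0525)
new body rate ω' = (0.8592, -0.5994, 1.1958)
2q̇ = q⊗(0,ω) = (-0.1651124, 0.4509046, -0.3321816, 1.4488200)
updated quaternion q' = (0.9336, -0.1205, -0.3066, 0.1408)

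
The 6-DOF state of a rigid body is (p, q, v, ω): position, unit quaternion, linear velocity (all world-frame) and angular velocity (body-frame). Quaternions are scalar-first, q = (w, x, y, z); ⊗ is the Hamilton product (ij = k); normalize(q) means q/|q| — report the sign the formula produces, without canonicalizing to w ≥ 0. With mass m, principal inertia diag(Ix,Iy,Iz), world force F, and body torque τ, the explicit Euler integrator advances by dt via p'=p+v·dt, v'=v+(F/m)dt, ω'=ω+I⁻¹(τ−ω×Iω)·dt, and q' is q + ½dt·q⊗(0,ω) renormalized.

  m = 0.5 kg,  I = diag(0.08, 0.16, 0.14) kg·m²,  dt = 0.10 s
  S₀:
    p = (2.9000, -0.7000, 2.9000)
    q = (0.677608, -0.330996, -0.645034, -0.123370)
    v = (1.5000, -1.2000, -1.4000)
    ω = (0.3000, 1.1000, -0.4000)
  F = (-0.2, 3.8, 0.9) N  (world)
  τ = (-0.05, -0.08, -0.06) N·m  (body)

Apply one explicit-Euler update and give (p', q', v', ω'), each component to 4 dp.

gyro term ω×Iω = (0.0088, 0.0072, 0.0264)
α = I⁻¹(τ − ω×Iω) = (-0.7350, -0.5450, -0.6171)
ω + α·dt = (0.2265, 1.0455, -0.4617)
q⊗(0,ω) = (0.7594882, 0.5970030, 0.5759594, -0.4416286)
q + ½dt·q⊗(0,ω), renormalized = (0.7143, -0.3006, -0.6151, -0.1452)
linear accel F/m = (-0.4000, 7.6000, 1.8000)
p' = p + v·dt = (3.0500, -0.8200, 2.7600)
new velocity v' = (1.4600, -0.4400, -1.2200)

p' = (3.0500, -0.8200, 2.7600)
q' = (0.7143, -0.3006, -0.6151, -0.1452)
v' = (1.4600, -0.4400, -1.2200)
ω' = (0.2265, 1.0455, -0.4617)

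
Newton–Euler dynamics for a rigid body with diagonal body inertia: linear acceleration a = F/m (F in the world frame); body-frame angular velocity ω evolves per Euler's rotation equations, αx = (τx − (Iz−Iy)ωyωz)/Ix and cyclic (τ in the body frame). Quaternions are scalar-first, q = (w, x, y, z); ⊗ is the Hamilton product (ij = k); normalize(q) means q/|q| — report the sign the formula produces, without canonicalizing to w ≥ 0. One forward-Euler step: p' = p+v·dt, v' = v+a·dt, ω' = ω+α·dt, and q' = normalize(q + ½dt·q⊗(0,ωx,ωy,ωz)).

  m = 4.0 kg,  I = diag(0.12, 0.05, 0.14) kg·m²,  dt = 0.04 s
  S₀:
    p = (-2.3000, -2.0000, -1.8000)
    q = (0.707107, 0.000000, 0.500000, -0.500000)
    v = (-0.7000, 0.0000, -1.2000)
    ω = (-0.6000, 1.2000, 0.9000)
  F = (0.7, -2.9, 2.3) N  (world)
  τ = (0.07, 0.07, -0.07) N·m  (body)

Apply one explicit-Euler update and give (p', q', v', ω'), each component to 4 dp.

a = (0.1750, -0.7250, 0.5750)
p' = p + v·dt = (-2.3280, -2.0000, -1.8480)
v' = v + a·dt = (-0.6930, -0.0290, -1.1770)
α = I⁻¹(τ − ω×Iω) = (-0.2267, 1.1840, -0.8600)
ω + α·dt = (-0.6091, 1.2474, 0.8656)
Hamilton product q⊗(0,ω) = (-0.1500000, 0.6257358, 1.1485284, 0.9363963)
q' = normalize(q + ½dt·q⊗(0,ω)) = (0.7037, 0.0125, 0.5227, -0.4810)

p' = (-2.3280, -2.0000, -1.8480)
q' = (0.7037, 0.0125, 0.5227, -0.4810)
v' = (-0.6930, -0.0290, -1.1770)
ω' = (-0.6091, 1.2474, 0.8656)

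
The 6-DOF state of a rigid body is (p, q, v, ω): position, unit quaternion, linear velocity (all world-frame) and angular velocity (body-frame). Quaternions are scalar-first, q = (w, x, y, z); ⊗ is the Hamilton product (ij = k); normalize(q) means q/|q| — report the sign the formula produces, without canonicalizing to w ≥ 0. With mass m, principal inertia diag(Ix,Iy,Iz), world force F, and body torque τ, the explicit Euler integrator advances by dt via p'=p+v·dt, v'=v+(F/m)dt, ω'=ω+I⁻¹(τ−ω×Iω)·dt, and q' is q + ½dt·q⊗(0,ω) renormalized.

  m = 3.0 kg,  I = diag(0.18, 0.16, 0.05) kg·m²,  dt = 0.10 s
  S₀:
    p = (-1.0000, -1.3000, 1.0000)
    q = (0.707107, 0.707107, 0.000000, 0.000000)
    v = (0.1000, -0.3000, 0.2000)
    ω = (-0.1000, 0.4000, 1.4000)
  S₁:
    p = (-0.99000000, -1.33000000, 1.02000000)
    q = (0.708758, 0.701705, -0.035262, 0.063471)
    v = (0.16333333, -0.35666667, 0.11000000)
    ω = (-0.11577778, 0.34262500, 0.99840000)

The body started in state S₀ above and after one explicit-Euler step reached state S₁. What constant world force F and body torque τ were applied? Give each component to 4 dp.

F = (1.9000, -1.7000, -2.7000)
τ = (-0.0900, -0.1100, -0.2000)

v₁ − v₀ = (0.06333333, -0.05666667, -0.09000000)
applied force F = (1.9000, -1.7000, -2.7000)
ω₁ − ω₀ = (-0.01577778, -0.05737500, -0.40160000)
ω₀×(Iω₀) = (-0.0616, -0.0182, 0.0008)
I·α + gyro = (-0.0900, -0.1100, -0.2000)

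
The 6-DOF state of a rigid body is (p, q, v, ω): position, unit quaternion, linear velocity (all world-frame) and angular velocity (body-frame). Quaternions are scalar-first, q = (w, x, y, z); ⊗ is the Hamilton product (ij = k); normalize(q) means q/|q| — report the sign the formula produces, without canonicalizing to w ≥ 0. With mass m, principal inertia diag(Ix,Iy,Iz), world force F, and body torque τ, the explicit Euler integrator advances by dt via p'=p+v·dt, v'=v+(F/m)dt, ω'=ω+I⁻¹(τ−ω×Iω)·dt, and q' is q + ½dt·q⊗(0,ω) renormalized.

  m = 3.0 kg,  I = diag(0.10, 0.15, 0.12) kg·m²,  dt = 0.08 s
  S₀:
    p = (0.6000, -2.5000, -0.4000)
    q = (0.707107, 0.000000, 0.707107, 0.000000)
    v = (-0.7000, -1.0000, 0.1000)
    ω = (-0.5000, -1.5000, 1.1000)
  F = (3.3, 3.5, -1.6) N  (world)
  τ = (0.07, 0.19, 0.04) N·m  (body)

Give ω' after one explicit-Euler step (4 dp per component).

angular accel α = (0.2050, 1.1933, 0.0208)
ω + α·dt = (-0.4836, -1.4045, 1.1017)

ω' = (-0.4836, -1.4045, 1.1017)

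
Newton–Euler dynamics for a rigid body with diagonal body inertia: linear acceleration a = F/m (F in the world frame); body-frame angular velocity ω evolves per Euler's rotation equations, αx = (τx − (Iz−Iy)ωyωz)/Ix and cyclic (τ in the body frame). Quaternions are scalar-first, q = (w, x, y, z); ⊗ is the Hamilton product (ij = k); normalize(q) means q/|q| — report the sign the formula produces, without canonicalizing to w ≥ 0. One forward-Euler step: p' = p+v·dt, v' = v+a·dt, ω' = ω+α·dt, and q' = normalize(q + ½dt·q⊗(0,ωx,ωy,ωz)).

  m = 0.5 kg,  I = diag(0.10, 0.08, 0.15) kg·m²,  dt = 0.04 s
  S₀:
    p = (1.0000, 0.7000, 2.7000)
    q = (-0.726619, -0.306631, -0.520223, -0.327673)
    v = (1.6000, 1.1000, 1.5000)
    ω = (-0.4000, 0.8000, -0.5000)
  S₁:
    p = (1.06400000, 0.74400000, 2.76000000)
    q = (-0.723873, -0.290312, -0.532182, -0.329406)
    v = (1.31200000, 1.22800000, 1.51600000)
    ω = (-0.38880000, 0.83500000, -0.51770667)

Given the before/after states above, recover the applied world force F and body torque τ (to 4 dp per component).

F = (-3.6000, 1.6000, 0.2000)
τ = (0.0000, 0.0600, -0.0600)

Δω = ω₁−ω₀ = (0.01120000, 0.03500000, -0.01770667)
applied torque τ = (0.0000, 0.0600, -0.0600)
Δv = v₁−v₀ = (-0.28800000, 0.12800000, 0.01600000)
applied force F = (-3.6000, 1.6000, 0.2000)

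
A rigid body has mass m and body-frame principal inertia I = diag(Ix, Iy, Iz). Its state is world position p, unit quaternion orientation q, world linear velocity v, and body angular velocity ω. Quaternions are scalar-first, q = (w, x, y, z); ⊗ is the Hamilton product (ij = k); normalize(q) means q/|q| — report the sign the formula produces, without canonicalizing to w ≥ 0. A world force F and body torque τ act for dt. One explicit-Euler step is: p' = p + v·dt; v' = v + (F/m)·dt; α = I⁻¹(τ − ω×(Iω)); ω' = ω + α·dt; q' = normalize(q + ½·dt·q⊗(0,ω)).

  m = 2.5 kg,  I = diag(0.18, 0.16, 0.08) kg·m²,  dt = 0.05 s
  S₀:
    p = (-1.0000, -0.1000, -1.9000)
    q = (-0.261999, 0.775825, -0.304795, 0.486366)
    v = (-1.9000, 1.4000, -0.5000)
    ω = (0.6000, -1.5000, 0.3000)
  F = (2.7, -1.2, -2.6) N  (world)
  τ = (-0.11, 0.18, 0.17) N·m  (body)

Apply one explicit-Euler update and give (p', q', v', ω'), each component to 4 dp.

a = F/m = (1.0800, -0.4800, -1.0400)
p' = p + v·dt = (-1.0950, -0.0300, -1.9250)
v + (F/m)dt = (-1.8460, 1.3760, -0.5520)
ω×(Iω) gyroscopic = (0.0360, 0.0180, 0.0180)
angular accel α = (-0.8111, 1.0125, 1.9000)
ω + α·dt = (0.5594, -1.4494, 0.3950)
q⊗(0,ω) = (-1.0685973, 0.4809111, 0.4520706, -1.0594602)
q + ½dt·q⊗(0,ω), renormalized = (-0.2885, 0.7872, -0.2932, 0.4595)

p' = (-1.0950, -0.0300, -1.9250)
q' = (-0.2885, 0.7872, -0.2932, 0.4595)
v' = (-1.8460, 1.3760, -0.5520)
ω' = (0.5594, -1.4494, 0.3950)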